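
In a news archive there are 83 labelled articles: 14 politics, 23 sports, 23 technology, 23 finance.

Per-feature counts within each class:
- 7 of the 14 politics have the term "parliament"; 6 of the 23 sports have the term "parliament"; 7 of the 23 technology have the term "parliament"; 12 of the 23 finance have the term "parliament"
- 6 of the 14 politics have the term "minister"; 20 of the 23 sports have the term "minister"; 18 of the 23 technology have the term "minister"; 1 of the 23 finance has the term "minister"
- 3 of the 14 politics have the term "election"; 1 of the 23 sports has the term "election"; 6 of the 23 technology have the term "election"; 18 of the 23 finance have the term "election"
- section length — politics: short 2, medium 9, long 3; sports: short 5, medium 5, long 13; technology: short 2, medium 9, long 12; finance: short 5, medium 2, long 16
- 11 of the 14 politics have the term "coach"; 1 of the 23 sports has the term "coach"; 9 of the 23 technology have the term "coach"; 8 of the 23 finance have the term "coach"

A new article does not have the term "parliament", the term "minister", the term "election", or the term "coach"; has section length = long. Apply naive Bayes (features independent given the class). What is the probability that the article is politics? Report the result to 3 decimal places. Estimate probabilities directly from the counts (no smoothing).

politics: (14/83) × (7/14) × (8/14) × (11/14) × (3/14) × (3/14) ≈ 0.00173873
sports: (23/83) × (17/23) × (3/23) × (22/23) × (13/23) × (22/23) ≈ 0.0138156
technology: (23/83) × (16/23) × (5/23) × (17/23) × (12/23) × (14/23) ≈ 0.00983691
finance: (23/83) × (11/23) × (22/23) × (5/23) × (16/23) × (15/23) ≈ 0.0125028
P(politics | x) = 0.00173873 / 0.03789404 ≈ 0.046

0.046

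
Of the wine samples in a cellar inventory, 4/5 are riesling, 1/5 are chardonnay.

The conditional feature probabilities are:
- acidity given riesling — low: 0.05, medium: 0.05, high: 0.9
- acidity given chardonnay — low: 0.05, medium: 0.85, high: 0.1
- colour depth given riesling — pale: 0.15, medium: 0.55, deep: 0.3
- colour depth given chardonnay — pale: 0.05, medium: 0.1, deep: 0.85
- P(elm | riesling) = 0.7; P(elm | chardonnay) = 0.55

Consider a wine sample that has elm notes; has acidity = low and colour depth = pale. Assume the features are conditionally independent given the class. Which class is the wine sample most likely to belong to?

riesling

riesling: 0.8 × 0.05 × 0.15 × 0.7 = 0.0042
chardonnay: 0.2 × 0.05 × 0.05 × 0.55 = 0.000275
Highest score → riesling.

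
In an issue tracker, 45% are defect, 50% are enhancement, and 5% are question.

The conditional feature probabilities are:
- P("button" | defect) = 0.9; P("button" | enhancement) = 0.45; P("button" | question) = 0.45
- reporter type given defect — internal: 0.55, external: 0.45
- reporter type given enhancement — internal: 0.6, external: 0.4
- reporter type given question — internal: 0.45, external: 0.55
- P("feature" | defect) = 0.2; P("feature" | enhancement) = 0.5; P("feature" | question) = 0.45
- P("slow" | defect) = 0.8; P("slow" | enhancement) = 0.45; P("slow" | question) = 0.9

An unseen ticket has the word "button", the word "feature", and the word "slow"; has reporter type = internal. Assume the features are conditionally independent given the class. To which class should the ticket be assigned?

defect: 0.45 × 0.9 × 0.55 × 0.2 × 0.8 = 0.03564
enhancement: 0.5 × 0.45 × 0.6 × 0.5 × 0.45 = 0.030375
question: 0.05 × 0.45 × 0.45 × 0.45 × 0.9 = 0.004100625
Highest score → defect.

defect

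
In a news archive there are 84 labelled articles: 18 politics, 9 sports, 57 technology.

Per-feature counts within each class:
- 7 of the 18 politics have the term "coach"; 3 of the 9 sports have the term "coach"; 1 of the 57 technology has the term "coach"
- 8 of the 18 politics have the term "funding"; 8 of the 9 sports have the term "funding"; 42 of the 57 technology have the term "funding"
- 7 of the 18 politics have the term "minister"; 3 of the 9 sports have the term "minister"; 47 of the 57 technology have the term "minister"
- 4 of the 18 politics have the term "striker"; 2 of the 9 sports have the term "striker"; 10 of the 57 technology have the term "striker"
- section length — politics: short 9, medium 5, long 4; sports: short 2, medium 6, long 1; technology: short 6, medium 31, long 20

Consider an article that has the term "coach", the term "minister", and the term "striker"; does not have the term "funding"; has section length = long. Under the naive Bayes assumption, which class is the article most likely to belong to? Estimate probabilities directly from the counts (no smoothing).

politics

politics: (18/84) × (7/18) × (10/18) × (7/18) × (4/18) × (4/18) ≈ 0.000889092
sports: (9/84) × (3/9) × (1/9) × (3/9) × (2/9) × (1/9) ≈ 0.0000326605
technology: (57/84) × (1/57) × (15/57) × (47/57) × (10/57) × (20/57) ≈ 0.000159016
Highest score → politics.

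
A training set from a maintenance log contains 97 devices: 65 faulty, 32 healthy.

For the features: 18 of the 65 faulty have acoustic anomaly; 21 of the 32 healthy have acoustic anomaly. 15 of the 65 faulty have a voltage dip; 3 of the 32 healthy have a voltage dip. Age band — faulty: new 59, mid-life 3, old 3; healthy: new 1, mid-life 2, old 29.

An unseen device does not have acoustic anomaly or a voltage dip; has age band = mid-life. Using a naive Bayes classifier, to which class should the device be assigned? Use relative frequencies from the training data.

faulty

faulty: (65/97) × (47/65) × (50/65) × (3/65) ≈ 0.0172025
healthy: (32/97) × (11/32) × (29/32) × (2/32) ≈ 0.00642316
Highest score → faulty.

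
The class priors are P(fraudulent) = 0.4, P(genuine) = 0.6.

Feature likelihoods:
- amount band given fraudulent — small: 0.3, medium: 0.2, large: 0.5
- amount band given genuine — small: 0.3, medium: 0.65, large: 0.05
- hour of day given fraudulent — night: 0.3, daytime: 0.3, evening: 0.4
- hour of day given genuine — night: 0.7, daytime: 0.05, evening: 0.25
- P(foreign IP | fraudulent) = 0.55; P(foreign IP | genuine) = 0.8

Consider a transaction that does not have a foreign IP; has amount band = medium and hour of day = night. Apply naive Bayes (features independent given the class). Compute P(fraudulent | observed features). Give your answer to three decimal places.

fraudulent: 0.4 × 0.2 × 0.3 × (1−0.55) = 0.0108
genuine: 0.6 × 0.65 × 0.7 × (1−0.8) = 0.0546
P(fraudulent | x) = 0.0108 / 0.0654 ≈ 0.165

0.165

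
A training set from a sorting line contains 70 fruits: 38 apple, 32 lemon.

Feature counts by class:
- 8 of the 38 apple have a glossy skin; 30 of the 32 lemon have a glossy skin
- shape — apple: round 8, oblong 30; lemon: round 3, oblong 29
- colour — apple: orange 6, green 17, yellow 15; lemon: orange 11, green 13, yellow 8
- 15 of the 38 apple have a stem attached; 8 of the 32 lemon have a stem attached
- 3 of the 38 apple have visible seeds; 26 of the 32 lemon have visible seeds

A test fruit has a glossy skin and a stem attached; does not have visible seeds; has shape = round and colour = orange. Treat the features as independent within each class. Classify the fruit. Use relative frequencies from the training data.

apple

apple: (38/70) × (8/38) × (8/38) × (6/38) × (15/38) × (35/38) ≈ 0.0013812
lemon: (32/70) × (30/32) × (3/32) × (11/32) × (8/32) × (6/32) ≈ 0.000647409
Highest score → apple.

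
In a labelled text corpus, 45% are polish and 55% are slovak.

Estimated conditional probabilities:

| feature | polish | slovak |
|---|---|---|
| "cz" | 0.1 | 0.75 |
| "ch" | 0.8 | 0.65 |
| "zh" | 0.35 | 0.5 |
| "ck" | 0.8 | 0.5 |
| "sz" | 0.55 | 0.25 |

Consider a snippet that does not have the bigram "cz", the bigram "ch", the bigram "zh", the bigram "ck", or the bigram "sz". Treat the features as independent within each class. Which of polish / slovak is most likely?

polish: 0.45 × (1−0.1) × (1−0.8) × (1−0.35) × (1−0.8) × (1−0.55) = 0.0047385
slovak: 0.55 × (1−0.75) × (1−0.65) × (1−0.5) × (1−0.5) × (1−0.25) = 0.0090234375
Highest score → slovak.

slovak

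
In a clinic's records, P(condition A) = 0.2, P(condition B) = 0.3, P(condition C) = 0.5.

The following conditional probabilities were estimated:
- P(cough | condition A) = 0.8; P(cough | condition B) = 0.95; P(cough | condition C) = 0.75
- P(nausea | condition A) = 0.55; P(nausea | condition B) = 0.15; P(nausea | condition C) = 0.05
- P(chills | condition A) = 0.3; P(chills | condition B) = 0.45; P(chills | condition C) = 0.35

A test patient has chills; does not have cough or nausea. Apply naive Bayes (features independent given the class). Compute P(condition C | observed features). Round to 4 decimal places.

0.7887

condition A: 0.2 × (1−0.8) × (1−0.55) × 0.3 = 0.0054
condition B: 0.3 × (1−0.95) × (1−0.15) × 0.45 = 0.0057375
condition C: 0.5 × (1−0.75) × (1−0.05) × 0.35 = 0.0415625
P(condition C | x) = 0.0415625 / 0.0527 ≈ 0.7887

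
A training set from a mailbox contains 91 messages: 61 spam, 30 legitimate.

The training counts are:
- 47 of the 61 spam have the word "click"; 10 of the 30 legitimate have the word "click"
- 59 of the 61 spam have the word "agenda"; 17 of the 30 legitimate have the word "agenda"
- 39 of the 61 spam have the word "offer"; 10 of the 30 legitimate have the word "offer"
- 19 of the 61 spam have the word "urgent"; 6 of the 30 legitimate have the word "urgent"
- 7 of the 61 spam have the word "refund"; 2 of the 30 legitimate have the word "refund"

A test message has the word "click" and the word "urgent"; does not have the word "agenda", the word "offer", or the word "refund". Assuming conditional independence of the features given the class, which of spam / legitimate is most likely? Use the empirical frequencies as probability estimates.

spam: (61/91) × (47/61) × (2/61) × (22/61) × (19/61) × (54/61) ≈ 0.00168398
legitimate: (30/91) × (10/30) × (13/30) × (20/30) × (6/30) × (28/30) ≈ 0.00592593
Highest score → legitimate.

legitimate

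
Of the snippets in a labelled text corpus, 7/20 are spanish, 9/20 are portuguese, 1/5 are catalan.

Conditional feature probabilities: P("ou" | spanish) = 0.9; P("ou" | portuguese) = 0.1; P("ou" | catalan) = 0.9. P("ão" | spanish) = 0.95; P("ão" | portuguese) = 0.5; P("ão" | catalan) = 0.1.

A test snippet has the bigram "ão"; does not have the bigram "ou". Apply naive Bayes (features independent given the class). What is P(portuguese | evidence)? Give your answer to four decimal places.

0.8517

spanish: 0.35 × (1−0.9) × 0.95 = 0.03325
portuguese: 0.45 × (1−0.1) × 0.5 = 0.2025
catalan: 0.2 × (1−0.9) × 0.1 = 0.002
P(portuguese | x) = 0.2025 / 0.23775 ≈ 0.8517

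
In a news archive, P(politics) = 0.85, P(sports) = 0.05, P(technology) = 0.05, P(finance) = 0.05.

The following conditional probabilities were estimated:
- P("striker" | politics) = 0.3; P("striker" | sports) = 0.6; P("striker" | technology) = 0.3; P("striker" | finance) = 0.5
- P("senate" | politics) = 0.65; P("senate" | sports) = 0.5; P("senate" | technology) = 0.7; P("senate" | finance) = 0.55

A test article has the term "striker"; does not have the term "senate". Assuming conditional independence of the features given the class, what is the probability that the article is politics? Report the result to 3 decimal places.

politics: 0.85 × 0.3 × (1−0.65) = 0.08925
sports: 0.05 × 0.6 × (1−0.5) = 0.015
technology: 0.05 × 0.3 × (1−0.7) = 0.0045
finance: 0.05 × 0.5 × (1−0.55) = 0.01125
P(politics | x) = 0.08925 / 0.12 ≈ 0.744

0.744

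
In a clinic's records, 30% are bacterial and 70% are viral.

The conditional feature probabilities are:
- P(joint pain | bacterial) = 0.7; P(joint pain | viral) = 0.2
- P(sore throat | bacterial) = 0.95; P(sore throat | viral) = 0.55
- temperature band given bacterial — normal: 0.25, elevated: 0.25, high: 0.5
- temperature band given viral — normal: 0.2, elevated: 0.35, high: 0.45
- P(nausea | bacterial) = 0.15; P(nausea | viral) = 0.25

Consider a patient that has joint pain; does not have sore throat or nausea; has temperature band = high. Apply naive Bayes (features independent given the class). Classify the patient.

bacterial: 0.3 × 0.7 × (1−0.95) × 0.5 × (1−0.15) = 0.0044625
viral: 0.7 × 0.2 × (1−0.55) × 0.45 × (1−0.25) = 0.0212625
Highest score → viral.

viral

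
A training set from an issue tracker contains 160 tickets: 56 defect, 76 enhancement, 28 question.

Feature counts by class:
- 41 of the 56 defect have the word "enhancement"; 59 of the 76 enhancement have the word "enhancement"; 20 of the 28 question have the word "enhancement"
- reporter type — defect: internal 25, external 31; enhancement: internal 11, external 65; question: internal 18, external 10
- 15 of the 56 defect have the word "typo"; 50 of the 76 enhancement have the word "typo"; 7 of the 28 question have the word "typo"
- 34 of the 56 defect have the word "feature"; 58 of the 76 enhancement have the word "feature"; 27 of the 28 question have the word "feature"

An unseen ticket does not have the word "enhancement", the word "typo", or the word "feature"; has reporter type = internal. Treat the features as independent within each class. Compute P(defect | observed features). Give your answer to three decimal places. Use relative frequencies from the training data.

defect: (56/160) × (15/56) × (25/56) × (41/56) × (22/56) ≈ 0.012038
enhancement: (76/160) × (17/76) × (11/76) × (26/76) × (18/76) ≈ 0.00124602
question: (28/160) × (8/28) × (18/28) × (21/28) × (1/28) ≈ 0.000860969
P(defect | x) = 0.012038 / 0.014144989 ≈ 0.851

0.851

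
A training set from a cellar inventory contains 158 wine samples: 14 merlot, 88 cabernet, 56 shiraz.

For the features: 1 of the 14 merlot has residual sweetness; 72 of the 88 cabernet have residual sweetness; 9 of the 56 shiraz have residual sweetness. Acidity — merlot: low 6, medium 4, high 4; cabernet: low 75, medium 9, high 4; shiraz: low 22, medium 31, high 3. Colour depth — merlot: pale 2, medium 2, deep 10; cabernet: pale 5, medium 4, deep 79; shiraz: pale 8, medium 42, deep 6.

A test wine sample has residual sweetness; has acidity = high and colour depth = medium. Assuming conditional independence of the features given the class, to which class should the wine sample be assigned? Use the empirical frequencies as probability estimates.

shiraz

merlot: (14/158) × (1/14) × (4/14) × (2/14) ≈ 0.000258331
cabernet: (88/158) × (72/88) × (4/88) × (4/88) ≈ 0.000941521
shiraz: (56/158) × (9/56) × (3/56) × (42/56) ≈ 0.00228865
Highest score → shiraz.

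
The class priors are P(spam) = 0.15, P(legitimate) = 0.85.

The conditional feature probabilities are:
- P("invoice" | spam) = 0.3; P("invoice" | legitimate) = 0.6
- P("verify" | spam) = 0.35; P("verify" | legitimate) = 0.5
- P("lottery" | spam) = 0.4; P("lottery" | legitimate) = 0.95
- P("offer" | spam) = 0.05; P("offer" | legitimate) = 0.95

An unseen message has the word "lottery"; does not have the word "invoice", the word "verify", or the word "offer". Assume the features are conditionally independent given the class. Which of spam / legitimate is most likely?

spam: 0.15 × (1−0.3) × (1−0.35) × 0.4 × (1−0.05) = 0.025935
legitimate: 0.85 × (1−0.6) × (1−0.5) × 0.95 × (1−0.95) = 0.008075
Highest score → spam.

spam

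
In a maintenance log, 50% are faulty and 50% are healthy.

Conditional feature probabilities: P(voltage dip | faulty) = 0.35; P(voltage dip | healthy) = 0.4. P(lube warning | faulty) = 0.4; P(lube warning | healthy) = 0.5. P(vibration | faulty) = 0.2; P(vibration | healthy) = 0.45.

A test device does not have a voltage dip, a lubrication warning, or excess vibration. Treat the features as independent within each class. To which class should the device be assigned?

faulty

faulty: 0.5 × (1−0.35) × (1−0.4) × (1−0.2) = 0.156
healthy: 0.5 × (1−0.4) × (1−0.5) × (1−0.45) = 0.0825
Highest score → faulty.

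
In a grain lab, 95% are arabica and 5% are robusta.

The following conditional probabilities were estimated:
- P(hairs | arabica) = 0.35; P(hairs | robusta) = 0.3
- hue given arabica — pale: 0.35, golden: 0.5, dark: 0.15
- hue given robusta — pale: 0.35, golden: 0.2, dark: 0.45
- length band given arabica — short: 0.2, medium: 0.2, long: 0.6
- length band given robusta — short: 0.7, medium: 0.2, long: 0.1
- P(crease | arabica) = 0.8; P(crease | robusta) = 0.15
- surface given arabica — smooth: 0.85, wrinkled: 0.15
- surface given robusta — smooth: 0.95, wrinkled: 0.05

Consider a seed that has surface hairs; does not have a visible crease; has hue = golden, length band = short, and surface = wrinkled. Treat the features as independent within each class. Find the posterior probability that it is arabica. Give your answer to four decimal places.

arabica: 0.95 × 0.35 × 0.5 × 0.2 × (1−0.8) × 0.15 = 0.0009975
robusta: 0.05 × 0.3 × 0.2 × 0.7 × (1−0.15) × 0.05 = 0.00008925
P(arabica | x) = 0.0009975 / 0.00108675 ≈ 0.9179

0.9179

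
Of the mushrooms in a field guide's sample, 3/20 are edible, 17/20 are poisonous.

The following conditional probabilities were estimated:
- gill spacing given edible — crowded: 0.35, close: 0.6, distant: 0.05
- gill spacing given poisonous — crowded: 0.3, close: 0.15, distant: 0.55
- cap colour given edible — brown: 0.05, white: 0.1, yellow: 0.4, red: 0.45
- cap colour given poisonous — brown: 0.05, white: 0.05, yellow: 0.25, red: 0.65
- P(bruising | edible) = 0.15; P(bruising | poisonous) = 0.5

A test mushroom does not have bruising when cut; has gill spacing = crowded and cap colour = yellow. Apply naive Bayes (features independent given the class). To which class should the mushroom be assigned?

poisonous

edible: 0.15 × 0.35 × 0.4 × (1−0.15) = 0.01785
poisonous: 0.85 × 0.3 × 0.25 × (1−0.5) = 0.031875
Highest score → poisonous.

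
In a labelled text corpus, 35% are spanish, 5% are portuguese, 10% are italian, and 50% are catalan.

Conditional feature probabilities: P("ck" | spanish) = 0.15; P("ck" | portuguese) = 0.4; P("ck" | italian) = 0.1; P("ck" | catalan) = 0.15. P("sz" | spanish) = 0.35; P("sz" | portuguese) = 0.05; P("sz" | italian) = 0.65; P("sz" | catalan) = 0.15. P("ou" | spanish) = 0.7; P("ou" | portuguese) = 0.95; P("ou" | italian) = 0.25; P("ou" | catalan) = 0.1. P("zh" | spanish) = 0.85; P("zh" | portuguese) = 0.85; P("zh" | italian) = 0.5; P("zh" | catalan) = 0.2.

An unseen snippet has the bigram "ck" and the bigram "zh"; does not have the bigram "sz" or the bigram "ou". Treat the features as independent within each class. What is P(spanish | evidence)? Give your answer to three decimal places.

0.390

spanish: 0.35 × 0.15 × (1−0.35) × (1−0.7) × 0.85 = 0.008701875
portuguese: 0.05 × 0.4 × (1−0.05) × (1−0.95) × 0.85 = 0.0008075
italian: 0.1 × 0.1 × (1−0.65) × (1−0.25) × 0.5 = 0.0013125
catalan: 0.5 × 0.15 × (1−0.15) × (1−0.1) × 0.2 = 0.011475
P(spanish | x) = 0.008701875 / 0.022296875 ≈ 0.390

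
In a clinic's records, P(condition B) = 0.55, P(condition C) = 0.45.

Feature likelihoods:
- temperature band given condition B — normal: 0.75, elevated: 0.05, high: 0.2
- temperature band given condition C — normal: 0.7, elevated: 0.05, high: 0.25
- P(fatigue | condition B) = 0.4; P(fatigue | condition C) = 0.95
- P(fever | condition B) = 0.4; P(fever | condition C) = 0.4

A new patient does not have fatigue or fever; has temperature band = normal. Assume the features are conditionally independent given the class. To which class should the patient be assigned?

condition B: 0.55 × 0.75 × (1−0.4) × (1−0.4) = 0.1485
condition C: 0.45 × 0.7 × (1−0.95) × (1−0.4) = 0.00945
Highest score → condition B.

condition B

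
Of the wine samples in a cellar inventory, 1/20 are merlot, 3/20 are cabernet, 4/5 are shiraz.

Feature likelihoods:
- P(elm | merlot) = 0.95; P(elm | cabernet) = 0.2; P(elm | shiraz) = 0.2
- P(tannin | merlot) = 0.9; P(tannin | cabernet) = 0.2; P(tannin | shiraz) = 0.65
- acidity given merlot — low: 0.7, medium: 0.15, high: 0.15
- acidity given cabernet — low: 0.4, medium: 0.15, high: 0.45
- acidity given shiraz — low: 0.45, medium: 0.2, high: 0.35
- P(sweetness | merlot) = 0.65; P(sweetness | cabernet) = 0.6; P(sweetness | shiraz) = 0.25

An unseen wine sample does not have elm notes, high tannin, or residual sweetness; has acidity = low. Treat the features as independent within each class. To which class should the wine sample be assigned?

shiraz

merlot: 0.05 × (1−0.95) × (1−0.9) × 0.7 × (1−0.65) = 0.00006125
cabernet: 0.15 × (1−0.2) × (1−0.2) × 0.4 × (1−0.6) = 0.01536
shiraz: 0.8 × (1−0.2) × (1−0.65) × 0.45 × (1−0.25) = 0.0756
Highest score → shiraz.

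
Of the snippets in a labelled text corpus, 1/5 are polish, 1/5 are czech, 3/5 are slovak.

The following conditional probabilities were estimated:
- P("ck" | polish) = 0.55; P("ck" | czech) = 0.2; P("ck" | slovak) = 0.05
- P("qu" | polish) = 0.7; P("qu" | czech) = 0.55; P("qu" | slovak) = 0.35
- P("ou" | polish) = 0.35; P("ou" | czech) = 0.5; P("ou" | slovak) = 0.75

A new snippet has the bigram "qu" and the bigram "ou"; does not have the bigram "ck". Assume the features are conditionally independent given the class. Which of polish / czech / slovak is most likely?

polish: 0.2 × (1−0.55) × 0.7 × 0.35 = 0.02205
czech: 0.2 × (1−0.2) × 0.55 × 0.5 = 0.044
slovak: 0.6 × (1−0.05) × 0.35 × 0.75 = 0.149625
Highest score → slovak.

slovak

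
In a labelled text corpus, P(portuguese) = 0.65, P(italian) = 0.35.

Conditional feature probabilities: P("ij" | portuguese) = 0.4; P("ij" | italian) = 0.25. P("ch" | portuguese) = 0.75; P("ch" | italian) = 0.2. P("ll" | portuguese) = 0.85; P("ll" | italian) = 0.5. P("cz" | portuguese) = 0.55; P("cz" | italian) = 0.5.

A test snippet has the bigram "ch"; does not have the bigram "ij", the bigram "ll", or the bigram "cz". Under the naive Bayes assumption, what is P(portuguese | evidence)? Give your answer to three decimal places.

0.601

portuguese: 0.65 × (1−0.4) × 0.75 × (1−0.85) × (1−0.55) = 0.01974375
italian: 0.35 × (1−0.25) × 0.2 × (1−0.5) × (1−0.5) = 0.013125
P(portuguese | x) = 0.01974375 / 0.03286875 ≈ 0.601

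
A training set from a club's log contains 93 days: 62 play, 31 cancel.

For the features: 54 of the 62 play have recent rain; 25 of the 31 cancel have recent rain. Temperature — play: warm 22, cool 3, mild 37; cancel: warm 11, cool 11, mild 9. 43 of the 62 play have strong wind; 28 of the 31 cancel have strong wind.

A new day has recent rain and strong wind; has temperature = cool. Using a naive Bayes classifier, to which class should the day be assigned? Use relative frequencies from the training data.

play: (62/93) × (54/62) × (3/62) × (43/62) ≈ 0.0194858
cancel: (31/93) × (25/31) × (11/31) × (28/31) ≈ 0.0861558
Highest score → cancel.

cancel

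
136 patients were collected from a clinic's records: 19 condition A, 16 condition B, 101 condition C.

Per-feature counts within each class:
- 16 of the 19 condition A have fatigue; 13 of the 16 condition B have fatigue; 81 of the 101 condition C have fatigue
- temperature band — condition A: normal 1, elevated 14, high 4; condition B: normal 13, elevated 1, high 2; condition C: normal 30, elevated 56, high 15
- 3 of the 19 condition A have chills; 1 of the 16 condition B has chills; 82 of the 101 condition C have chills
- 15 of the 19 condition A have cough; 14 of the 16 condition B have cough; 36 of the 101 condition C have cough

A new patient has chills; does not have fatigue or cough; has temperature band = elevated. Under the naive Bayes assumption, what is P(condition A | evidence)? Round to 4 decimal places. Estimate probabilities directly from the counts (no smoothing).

condition A: (19/136) × (3/19) × (14/19) × (3/19) × (4/19) ≈ 0.000540295
condition B: (16/136) × (3/16) × (1/16) × (1/16) × (2/16) ≈ 0.0000107709
condition C: (101/136) × (20/101) × (56/101) × (82/101) × (65/101) ≈ 0.0426032
P(condition A | x) = 0.000540295 / 0.0431542659 ≈ 0.0125

0.0125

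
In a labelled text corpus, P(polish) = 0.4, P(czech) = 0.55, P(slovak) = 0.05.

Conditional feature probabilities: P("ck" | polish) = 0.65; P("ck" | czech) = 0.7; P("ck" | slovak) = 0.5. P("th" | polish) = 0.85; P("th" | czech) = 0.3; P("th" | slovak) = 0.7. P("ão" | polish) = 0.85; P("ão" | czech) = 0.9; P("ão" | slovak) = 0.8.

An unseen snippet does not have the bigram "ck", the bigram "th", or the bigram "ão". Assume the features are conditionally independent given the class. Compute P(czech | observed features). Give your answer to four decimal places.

0.7130

polish: 0.4 × (1−0.65) × (1−0.85) × (1−0.85) = 0.00315
czech: 0.55 × (1−0.7) × (1−0.3) × (1−0.9) = 0.01155
slovak: 0.05 × (1−0.5) × (1−0.7) × (1−0.8) = 0.0015
P(czech | x) = 0.01155 / 0.0162 ≈ 0.7130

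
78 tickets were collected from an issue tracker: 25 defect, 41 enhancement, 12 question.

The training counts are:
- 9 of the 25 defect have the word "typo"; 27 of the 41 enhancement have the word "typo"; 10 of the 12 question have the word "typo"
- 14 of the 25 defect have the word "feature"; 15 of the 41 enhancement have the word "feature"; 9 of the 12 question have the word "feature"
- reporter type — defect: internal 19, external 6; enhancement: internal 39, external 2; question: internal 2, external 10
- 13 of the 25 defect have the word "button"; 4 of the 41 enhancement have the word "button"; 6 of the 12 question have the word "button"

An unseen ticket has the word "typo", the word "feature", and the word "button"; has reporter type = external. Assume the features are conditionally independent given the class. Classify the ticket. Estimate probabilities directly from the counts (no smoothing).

defect: (25/78) × (9/25) × (14/25) × (6/25) × (13/25) = 0.008064
enhancement: (41/78) × (27/41) × (15/41) × (2/41) × (4/41) ≈ 0.000602697
question: (12/78) × (10/12) × (9/12) × (10/12) × (6/12) ≈ 0.0400641
Highest score → question.

question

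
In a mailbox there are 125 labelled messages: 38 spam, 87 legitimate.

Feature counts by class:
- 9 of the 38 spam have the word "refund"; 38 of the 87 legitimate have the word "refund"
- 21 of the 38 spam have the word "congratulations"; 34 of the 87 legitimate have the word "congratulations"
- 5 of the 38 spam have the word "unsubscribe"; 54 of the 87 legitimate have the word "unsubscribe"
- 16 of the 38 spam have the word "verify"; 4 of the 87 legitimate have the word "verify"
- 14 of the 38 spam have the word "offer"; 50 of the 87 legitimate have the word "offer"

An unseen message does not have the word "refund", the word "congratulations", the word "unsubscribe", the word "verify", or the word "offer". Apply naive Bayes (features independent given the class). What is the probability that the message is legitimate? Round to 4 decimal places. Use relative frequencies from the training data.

spam: (38/125) × (29/38) × (17/38) × (33/38) × (22/38) × (24/38) ≈ 0.0329572
legitimate: (87/125) × (49/87) × (53/87) × (33/87) × (83/87) × (37/87) ≈ 0.0367518
P(legitimate | x) = 0.0367518 / 0.069709 ≈ 0.5272

0.5272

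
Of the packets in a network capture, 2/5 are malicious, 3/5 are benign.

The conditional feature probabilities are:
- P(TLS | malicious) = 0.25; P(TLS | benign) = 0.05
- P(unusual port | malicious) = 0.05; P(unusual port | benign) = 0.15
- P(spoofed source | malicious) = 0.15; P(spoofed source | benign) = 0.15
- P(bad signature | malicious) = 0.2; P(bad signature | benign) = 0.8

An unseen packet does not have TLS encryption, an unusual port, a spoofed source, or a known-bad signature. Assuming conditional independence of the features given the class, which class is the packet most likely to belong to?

malicious: 0.4 × (1−0.25) × (1−0.05) × (1−0.15) × (1−0.2) = 0.1938
benign: 0.6 × (1−0.05) × (1−0.15) × (1−0.15) × (1−0.8) = 0.082365
Highest score → malicious.

malicious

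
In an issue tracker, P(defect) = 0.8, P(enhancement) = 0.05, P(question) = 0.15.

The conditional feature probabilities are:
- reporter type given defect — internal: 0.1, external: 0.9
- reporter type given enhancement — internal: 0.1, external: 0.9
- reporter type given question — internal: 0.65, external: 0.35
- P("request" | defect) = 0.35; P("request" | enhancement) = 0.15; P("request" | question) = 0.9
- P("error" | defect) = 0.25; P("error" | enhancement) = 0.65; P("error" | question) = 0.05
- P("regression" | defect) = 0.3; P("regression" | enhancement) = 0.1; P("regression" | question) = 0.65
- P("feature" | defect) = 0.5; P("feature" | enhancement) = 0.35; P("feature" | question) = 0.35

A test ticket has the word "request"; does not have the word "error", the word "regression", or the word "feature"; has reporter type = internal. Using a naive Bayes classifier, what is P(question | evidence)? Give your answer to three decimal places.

0.717

defect: 0.8 × 0.1 × 0.35 × (1−0.25) × (1−0.3) × (1−0.5) = 0.00735
enhancement: 0.05 × 0.1 × 0.15 × (1−0.65) × (1−0.1) × (1−0.35) = 0.0001535625
question: 0.15 × 0.65 × 0.9 × (1−0.05) × (1−0.65) × (1−0.35) = 0.01896496875
P(question | x) = 0.01896496875 / 0.02646853125 ≈ 0.717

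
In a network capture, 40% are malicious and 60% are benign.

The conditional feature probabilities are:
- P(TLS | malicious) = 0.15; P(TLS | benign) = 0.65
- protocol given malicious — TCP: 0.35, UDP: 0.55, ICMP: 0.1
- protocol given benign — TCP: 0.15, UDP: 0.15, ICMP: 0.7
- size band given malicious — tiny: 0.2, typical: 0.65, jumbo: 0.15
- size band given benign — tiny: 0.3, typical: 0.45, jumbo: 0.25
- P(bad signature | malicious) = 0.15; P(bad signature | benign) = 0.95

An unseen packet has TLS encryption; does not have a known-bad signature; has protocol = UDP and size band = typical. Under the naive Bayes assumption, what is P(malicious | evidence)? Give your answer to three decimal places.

malicious: 0.4 × 0.15 × 0.55 × 0.65 × (1−0.15) = 0.0182325
benign: 0.6 × 0.65 × 0.15 × 0.45 × (1−0.95) = 0.00131625
P(malicious | x) = 0.0182325 / 0.01954875 ≈ 0.933

0.933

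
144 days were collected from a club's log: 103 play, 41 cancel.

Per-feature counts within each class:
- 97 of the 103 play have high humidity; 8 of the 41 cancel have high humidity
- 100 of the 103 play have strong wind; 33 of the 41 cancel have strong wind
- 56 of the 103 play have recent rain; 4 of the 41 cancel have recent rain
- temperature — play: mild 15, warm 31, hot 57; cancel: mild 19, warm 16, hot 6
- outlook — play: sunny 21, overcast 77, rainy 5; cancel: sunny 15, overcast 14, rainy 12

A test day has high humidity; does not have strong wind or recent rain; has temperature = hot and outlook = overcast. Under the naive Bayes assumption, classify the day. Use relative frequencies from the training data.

play: (103/144) × (97/103) × (3/103) × (47/103) × (57/103) × (77/103) ≈ 0.00370378
cancel: (41/144) × (8/41) × (8/41) × (37/41) × (6/41) × (14/41) ≈ 0.000488836
Highest score → play.

play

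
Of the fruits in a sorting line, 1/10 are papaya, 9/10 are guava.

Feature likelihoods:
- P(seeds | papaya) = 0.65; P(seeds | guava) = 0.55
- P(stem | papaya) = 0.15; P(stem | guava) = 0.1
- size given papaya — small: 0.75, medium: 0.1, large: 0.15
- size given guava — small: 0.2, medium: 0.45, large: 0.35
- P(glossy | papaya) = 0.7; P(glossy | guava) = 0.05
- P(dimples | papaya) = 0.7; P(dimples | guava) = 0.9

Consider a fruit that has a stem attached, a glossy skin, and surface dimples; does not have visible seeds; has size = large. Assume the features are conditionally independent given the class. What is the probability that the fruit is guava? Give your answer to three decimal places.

papaya: 0.1 × (1−0.65) × 0.15 × 0.15 × 0.7 × 0.7 = 0.000385875
guava: 0.9 × (1−0.55) × 0.1 × 0.35 × 0.05 × 0.9 = 0.000637875
P(guava | x) = 0.000637875 / 0.00102375 ≈ 0.623

0.623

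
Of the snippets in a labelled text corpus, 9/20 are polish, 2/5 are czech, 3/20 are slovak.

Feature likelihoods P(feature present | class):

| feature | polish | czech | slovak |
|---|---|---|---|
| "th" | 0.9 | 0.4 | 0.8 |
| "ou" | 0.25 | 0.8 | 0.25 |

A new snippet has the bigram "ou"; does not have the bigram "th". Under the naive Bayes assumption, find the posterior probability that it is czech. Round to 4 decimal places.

polish: 0.45 × (1−0.9) × 0.25 = 0.01125
czech: 0.4 × (1−0.4) × 0.8 = 0.192
slovak: 0.15 × (1−0.8) × 0.25 = 0.0075
P(czech | x) = 0.192 / 0.21075 ≈ 0.9110

0.9110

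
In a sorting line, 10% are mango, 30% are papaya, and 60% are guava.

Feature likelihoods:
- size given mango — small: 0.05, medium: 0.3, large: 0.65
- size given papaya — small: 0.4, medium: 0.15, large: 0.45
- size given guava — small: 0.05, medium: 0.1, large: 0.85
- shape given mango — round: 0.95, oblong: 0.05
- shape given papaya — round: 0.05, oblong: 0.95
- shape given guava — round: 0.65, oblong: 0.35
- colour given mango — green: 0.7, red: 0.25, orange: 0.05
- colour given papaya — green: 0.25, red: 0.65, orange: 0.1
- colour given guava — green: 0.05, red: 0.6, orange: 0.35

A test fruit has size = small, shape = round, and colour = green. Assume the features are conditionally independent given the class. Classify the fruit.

mango: 0.1 × 0.05 × 0.95 × 0.7 = 0.003325
papaya: 0.3 × 0.4 × 0.05 × 0.25 = 0.0015
guava: 0.6 × 0.05 × 0.65 × 0.05 = 0.000975
Highest score → mango.

mango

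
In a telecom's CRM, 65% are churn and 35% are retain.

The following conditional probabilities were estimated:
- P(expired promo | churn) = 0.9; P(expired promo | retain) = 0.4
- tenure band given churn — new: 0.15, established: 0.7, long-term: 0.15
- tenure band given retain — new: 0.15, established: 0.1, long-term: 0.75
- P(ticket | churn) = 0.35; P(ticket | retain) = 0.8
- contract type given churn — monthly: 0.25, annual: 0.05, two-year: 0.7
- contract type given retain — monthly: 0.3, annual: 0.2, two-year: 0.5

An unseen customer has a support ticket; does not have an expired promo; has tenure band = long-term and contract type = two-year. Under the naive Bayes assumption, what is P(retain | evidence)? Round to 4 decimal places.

churn: 0.65 × (1−0.9) × 0.15 × 0.35 × 0.7 = 0.00238875
retain: 0.35 × (1−0.4) × 0.75 × 0.8 × 0.5 = 0.063
P(retain | x) = 0.063 / 0.06538875 ≈ 0.9635

0.9635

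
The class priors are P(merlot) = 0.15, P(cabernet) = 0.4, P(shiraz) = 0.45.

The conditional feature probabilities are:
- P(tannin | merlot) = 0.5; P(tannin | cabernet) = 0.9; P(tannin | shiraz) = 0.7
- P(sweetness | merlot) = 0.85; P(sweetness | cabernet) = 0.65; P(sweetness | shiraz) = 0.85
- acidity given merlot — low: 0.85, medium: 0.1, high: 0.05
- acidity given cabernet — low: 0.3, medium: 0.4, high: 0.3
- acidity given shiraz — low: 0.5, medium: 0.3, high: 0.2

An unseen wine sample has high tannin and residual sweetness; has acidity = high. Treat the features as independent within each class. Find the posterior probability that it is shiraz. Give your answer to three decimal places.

0.422

merlot: 0.15 × 0.5 × 0.85 × 0.05 = 0.0031875
cabernet: 0.4 × 0.9 × 0.65 × 0.3 = 0.0702
shiraz: 0.45 × 0.7 × 0.85 × 0.2 = 0.05355
P(shiraz | x) = 0.05355 / 0.1269375 ≈ 0.422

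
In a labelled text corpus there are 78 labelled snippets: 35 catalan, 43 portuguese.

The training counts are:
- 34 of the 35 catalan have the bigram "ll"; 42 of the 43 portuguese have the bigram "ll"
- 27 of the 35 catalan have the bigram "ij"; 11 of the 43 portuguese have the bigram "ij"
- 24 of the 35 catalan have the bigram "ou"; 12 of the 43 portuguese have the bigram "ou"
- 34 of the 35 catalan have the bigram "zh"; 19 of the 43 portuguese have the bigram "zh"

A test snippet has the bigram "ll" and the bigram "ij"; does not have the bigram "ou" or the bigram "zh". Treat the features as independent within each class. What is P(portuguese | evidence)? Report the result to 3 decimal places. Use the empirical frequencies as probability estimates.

0.948

catalan: (35/78) × (34/35) × (27/35) × (11/35) × (1/35) ≈ 0.00301951
portuguese: (43/78) × (42/43) × (11/43) × (31/43) × (24/43) ≈ 0.0554262
P(portuguese | x) = 0.0554262 / 0.05844571 ≈ 0.948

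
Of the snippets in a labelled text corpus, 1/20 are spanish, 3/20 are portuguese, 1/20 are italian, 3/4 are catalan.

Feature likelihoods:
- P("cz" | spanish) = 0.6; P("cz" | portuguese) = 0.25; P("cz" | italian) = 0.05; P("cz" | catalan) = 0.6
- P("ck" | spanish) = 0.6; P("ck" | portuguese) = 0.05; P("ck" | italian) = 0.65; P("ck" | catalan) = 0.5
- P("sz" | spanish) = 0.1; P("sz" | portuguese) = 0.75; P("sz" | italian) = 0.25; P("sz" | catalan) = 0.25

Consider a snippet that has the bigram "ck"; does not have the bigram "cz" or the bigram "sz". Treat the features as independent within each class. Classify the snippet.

spanish: 0.05 × (1−0.6) × 0.6 × (1−0.1) = 0.0108
portuguese: 0.15 × (1−0.25) × 0.05 × (1−0.75) = 0.00140625
italian: 0.05 × (1−0.05) × 0.65 × (1−0.25) = 0.02315625
catalan: 0.75 × (1−0.6) × 0.5 × (1−0.25) = 0.1125
Highest score → catalan.

catalan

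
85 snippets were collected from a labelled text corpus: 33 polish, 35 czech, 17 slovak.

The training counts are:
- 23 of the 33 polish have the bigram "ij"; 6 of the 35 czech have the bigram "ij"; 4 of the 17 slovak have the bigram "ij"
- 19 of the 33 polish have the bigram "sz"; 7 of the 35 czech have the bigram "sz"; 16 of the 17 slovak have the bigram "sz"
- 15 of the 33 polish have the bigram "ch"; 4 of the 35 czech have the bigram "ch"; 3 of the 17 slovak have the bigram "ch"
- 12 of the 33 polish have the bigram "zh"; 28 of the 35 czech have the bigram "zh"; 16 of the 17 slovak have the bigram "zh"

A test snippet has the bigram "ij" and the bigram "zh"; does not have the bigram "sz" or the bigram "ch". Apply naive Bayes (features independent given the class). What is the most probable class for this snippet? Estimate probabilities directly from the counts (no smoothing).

polish: (33/85) × (23/33) × (14/33) × (18/33) × (12/33) ≈ 0.0227693
czech: (35/85) × (6/35) × (28/35) × (31/35) × (28/35) ≈ 0.0400134
slovak: (17/85) × (4/17) × (1/17) × (14/17) × (16/17) ≈ 0.00214557
Highest score → czech.

czech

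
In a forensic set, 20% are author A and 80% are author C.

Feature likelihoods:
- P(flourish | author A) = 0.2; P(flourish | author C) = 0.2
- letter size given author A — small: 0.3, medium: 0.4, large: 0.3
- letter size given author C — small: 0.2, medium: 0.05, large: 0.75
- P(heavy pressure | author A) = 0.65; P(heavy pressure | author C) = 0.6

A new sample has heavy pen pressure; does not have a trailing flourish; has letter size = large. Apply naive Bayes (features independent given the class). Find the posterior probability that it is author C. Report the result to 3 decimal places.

0.902

author A: 0.2 × (1−0.2) × 0.3 × 0.65 = 0.0312
author C: 0.8 × (1−0.2) × 0.75 × 0.6 = 0.288
P(author C | x) = 0.288 / 0.3192 ≈ 0.902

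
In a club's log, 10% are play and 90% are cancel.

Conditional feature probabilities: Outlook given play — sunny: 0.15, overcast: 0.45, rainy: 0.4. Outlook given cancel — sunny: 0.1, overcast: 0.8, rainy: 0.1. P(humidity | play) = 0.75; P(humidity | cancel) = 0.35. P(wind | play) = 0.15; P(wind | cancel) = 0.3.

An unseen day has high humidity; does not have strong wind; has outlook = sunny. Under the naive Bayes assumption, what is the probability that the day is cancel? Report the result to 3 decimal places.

0.698

play: 0.1 × 0.15 × 0.75 × (1−0.15) = 0.0095625
cancel: 0.9 × 0.1 × 0.35 × (1−0.3) = 0.02205
P(cancel | x) = 0.02205 / 0.0316125 ≈ 0.698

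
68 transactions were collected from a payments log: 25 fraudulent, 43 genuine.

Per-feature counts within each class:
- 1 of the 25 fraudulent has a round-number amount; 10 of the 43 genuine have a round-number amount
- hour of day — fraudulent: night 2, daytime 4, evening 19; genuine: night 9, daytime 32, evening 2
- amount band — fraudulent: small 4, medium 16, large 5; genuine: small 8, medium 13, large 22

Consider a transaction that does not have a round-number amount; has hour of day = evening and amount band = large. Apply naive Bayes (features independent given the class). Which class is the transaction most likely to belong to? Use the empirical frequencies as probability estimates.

fraudulent: (25/68) × (24/25) × (19/25) × (5/25) ≈ 0.0536471
genuine: (43/68) × (33/43) × (2/43) × (22/43) ≈ 0.0115484
Highest score → fraudulent.

fraudulent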